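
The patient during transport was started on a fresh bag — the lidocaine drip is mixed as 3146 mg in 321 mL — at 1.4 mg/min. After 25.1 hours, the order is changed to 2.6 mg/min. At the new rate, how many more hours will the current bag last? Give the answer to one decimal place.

6.7 hours

Initial rate:
1.4 mg/min × 60 min/hr = 84 mg/hr
Concentration = 3146 mg ÷ 321 mL = 9.800623 mg/mL
Rate = 84 mg/hr ÷ 9.800623 mg/mL = 8.570884 mL/hr
Volume infused so far = 8.570884 mL/hr × 25.1 hr = 215.1292 mL
Volume remaining = 321 − 215.1292 = 105.8708 mL
New rate:
2.6 mg/min × 60 min/hr = 156 mg/hr
Rate = 156 mg/hr ÷ 9.800623 mg/mL = 15.91736 mL/hr
Time remaining = 105.8708 mL ÷ 15.91736 mL/hr = 6.651282 hr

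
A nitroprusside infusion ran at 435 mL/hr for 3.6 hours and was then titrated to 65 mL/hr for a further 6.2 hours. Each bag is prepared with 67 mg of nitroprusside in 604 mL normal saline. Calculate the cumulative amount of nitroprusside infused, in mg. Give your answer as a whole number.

Concentration = 67 mg ÷ 604 mL = 0.1109272 mg/mL
Stage 1: 435 mL/hr × 3.6 hr = 1566 mL → 1566 mL × 0.1109272 mg/mL = 173.7119 mg
Stage 2: 65 mL/hr × 6.2 hr = 403 mL → 403 mL × 0.1109272 mg/mL = 44.70364 mg
Total = 173.7119 + 44.70364 = 218.4156 mg

218 mg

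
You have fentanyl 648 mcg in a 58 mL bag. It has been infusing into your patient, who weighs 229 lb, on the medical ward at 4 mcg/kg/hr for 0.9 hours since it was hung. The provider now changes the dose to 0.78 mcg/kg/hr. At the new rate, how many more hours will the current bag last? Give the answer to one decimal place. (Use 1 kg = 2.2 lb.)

Initial rate:
Weight = 229 lb ÷ 2.2 lb/kg = 104.0909 kg
Dose = 4 mcg/kg/hr × 104.0909 kg = 416.3636 mcg/hr
Concentration = 648 mcg ÷ 58 mL = 11.17241 mcg/mL
Rate = 416.3636 mcg/hr ÷ 11.17241 mcg/mL = 37.26712 mL/hr
Volume infused so far = 37.26712 mL/hr × 0.9 hr = 33.5404 mL
Volume remaining = 58 − 33.5404 = 24.4596 mL
New rate:
Dose = 0.78 mcg/kg/hr × 104.0909 kg = 81.19091 mcg/hr
Rate = 81.19091 mcg/hr ÷ 11.17241 mcg/mL = 7.267088 mL/hr
Time remaining = 24.4596 mL ÷ 7.267088 mL/hr = 3.365805 hr

3.4 hours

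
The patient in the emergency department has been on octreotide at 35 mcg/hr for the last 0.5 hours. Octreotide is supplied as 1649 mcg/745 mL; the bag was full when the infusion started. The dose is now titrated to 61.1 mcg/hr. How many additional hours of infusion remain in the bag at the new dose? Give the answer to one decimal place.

26.7 hours

Initial rate:
Concentration = 1649 mcg ÷ 745 mL = 2.213423 mcg/mL
Rate = 35 mcg/hr ÷ 2.213423 mcg/mL = 15.81261 mL/hr
Volume infused so far = 15.81261 mL/hr × 0.5 hr = 7.906307 mL
Volume remaining = 745 − 7.906307 = 737.0937 mL
New rate:
Rate = 61.1 mcg/hr ÷ 2.213423 mcg/mL = 27.60431 mL/hr
Time remaining = 737.0937 mL ÷ 27.60431 mL/hr = 26.70213 hr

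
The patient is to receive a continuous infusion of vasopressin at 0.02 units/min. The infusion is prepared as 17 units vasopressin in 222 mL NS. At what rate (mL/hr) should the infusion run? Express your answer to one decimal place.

0.02 units/min × 60 min/hr = 1.2 units/hr
Concentration = 17 units ÷ 222 mL = 0.07657658 units/mL
Rate = 1.2 units/hr ÷ 0.07657658 units/mL = 15.67059 mL/hr

15.7 mL/hr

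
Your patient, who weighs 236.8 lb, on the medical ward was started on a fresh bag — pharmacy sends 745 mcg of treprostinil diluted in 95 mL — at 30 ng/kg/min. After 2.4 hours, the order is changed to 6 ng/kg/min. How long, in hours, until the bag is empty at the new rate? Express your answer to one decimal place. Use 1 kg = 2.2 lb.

Initial rate:
Weight = 236.8 lb ÷ 2.2 lb/kg = 107.6364 kg
Dose = 30 ng/kg/min × 107.6364 kg = 3229.091 ng/min
3229.091 ng/min × 60 min/hr = 193745.5 ng/hr
Concentration = 745 mcg ÷ 95 mL = 7.842105 mcg/mL = 7842.105 ng/mL
Rate = 193745.5 ng/hr ÷ 7842.105 ng/mL = 24.7058 mL/hr
Volume infused so far = 24.7058 mL/hr × 2.4 hr = 59.29391 mL
Volume remaining = 95 − 59.29391 = 35.70609 mL
New rate:
Dose = 6 ng/kg/min × 107.6364 kg = 645.8182 ng/min
645.8182 ng/min × 60 min/hr = 38749.09 ng/hr
Rate = 38749.09 ng/hr ÷ 7842.105 ng/mL = 4.941159 mL/hr
Time remaining = 35.70609 mL ÷ 4.941159 mL/hr = 7.226258 hr

7.2 hours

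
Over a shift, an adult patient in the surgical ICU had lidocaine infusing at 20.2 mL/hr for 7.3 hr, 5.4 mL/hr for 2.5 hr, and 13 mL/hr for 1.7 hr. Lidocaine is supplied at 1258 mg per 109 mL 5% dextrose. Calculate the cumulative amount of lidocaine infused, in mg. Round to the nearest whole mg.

Concentration = 1258 mg ÷ 109 mL = 11.54128 mg/mL
Stage 1: 20.2 mL/hr × 7.3 hr = 147.46 mL → 147.46 mL × 11.54128 mg/mL = 1701.878 mg
Stage 2: 5.4 mL/hr × 2.5 hr = 13.5 mL → 13.5 mL × 11.54128 mg/mL = 155.8073 mg
Stage 3: 13 mL/hr × 1.7 hr = 22.1 mL → 22.1 mL × 11.54128 mg/mL = 255.0624 mg
Total = 1701.878 + 155.8073 + 255.0624 = 2112.748 mg

2113 mg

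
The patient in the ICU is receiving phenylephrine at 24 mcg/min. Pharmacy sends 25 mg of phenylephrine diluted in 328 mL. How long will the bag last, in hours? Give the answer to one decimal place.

24 mcg/min × 60 min/hr = 1440 mcg/hr
Concentration = 25 mg ÷ 328 mL = 0.07621951 mg/mL = 76.21951 mcg/mL
Rate = 1440 mcg/hr ÷ 76.21951 mcg/mL = 18.8928 mL/hr
Duration = 328 mL ÷ 18.8928 mL/hr = 17.36111 hr

17.4 hours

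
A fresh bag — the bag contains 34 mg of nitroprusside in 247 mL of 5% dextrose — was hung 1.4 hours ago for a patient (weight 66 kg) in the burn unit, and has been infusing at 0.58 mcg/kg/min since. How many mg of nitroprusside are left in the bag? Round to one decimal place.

Dose = 0.58 mcg/kg/min × 66 kg = 38.28 mcg/min
38.28 mcg/min × 60 min/hr = 2296.8 mcg/hr
Concentration = 34 mg ÷ 247 mL = 0.1376518 mg/mL = 137.6518 mcg/mL
Rate = 2296.8 mcg/hr ÷ 137.6518 mcg/mL = 16.68558 mL/hr
Volume infused = 16.68558 mL/hr × 1.4 hr = 23.35981 mL
Volume remaining = 247 − 23.35981 = 223.6402 mL
Drug remaining = 223.6402 mL × 137.6518 mcg/mL = 30784.48 mcg = 30.78448 mg

30.8 mg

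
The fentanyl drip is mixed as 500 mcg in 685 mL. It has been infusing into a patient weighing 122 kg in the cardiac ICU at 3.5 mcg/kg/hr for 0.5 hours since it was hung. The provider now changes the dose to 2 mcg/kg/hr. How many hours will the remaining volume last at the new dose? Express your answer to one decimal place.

1.2 hours

Initial rate:
Dose = 3.5 mcg/kg/hr × 122 kg = 427 mcg/hr
Concentration = 500 mcg ÷ 685 mL = 0.729927 mcg/mL
Rate = 427 mcg/hr ÷ 0.729927 mcg/mL = 584.99 mL/hr
Volume infused so far = 584.99 mL/hr × 0.5 hr = 292.495 mL
Volume remaining = 685 − 292.495 = 392.505 mL
New rate:
Dose = 2 mcg/kg/hr × 122 kg = 244 mcg/hr
Rate = 244 mcg/hr ÷ 0.729927 mcg/mL = 334.28 mL/hr
Time remaining = 392.505 mL ÷ 334.28 mL/hr = 1.17418 hr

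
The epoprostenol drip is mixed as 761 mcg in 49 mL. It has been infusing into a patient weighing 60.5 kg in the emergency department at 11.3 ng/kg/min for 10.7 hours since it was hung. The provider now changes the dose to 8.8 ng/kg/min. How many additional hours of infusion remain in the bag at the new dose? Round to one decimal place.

10.1 hours

Initial rate:
Dose = 11.3 ng/kg/min × 60.5 kg = 683.65 ng/min
683.65 ng/min × 60 min/hr = 41019 ng/hr
Concentration = 761 mcg ÷ 49 mL = 15.53061 mcg/mL = 15530.61 ng/mL
Rate = 41019 ng/hr ÷ 15530.61 ng/mL = 2.641171 mL/hr
Volume infused so far = 2.641171 mL/hr × 10.7 hr = 28.26053 mL
Volume remaining = 49 − 28.26053 = 20.73947 mL
New rate:
Dose = 8.8 ng/kg/min × 60.5 kg = 532.4 ng/min
532.4 ng/min × 60 min/hr = 31944 ng/hr
Rate = 31944 ng/hr ÷ 15530.61 ng/mL = 2.056841 mL/hr
Time remaining = 20.73947 mL ÷ 2.056841 mL/hr = 10.08317 hr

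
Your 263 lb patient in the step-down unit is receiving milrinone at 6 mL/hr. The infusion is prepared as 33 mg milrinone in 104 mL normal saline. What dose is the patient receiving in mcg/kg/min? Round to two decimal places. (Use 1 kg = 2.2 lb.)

Weight = 263 lb ÷ 2.2 lb/kg = 119.5455 kg
Concentration = 33 mg ÷ 104 mL = 0.3173077 mg/mL = 317.3077 mcg/mL
Drug rate = 6 mL/hr × 317.3077 mcg/mL = 1903.846 mcg/hr
1903.846 mcg/hr ÷ 60 min/hr = 31.73077 mcg/min
31.73077 mcg/min ÷ 119.5455 kg = 0.2654285 mcg/kg/min

0.27 mcg/kg/min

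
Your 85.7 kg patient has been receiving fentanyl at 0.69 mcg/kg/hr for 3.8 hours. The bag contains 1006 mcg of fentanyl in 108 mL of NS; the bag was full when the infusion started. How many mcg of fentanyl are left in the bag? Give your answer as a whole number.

Dose = 0.69 mcg/kg/hr × 85.7 kg = 59.133 mcg/hr
Concentration = 1006 mcg ÷ 108 mL = 9.314815 mcg/mL
Rate = 59.133 mcg/hr ÷ 9.314815 mcg/mL = 6.348274 mL/hr
Volume infused = 6.348274 mL/hr × 3.8 hr = 24.12344 mL
Volume remaining = 108 − 24.12344 = 83.87656 mL
Drug remaining = 83.87656 mL × 9.314815 mcg/mL = 781.2946 mcg

781 mcg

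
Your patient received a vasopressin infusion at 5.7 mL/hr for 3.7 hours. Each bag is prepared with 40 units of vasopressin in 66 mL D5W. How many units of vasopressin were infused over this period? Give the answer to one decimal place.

12.8 units

Concentration = 40 units ÷ 66 mL = 0.6060606 units/mL
Drug rate = 5.7 mL/hr × 0.6060606 units/mL = 3.454545 units/hr
Total = 3.454545 units/hr × 3.7 hr = 12.78182 units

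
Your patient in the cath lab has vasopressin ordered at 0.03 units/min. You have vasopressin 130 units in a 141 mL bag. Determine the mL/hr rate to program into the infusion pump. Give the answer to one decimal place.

2.0 mL/hr

0.03 units/min × 60 min/hr = 1.8 units/hr
Concentration = 130 units ÷ 141 mL = 0.9219858 units/mL
Rate = 1.8 units/hr ÷ 0.9219858 units/mL = 1.952308 mL/hr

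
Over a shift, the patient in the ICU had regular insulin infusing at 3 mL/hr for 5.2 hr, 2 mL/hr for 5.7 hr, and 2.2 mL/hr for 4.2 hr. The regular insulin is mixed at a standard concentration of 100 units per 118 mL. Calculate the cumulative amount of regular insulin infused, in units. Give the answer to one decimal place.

30.7 units

Concentration = 100 units ÷ 118 mL = 0.8474576 units/mL
Stage 1: 3 mL/hr × 5.2 hr = 15.6 mL → 15.6 mL × 0.8474576 units/mL = 13.22034 units
Stage 2: 2 mL/hr × 5.7 hr = 11.4 mL → 11.4 mL × 0.8474576 units/mL = 9.661017 units
Stage 3: 2.2 mL/hr × 4.2 hr = 9.24 mL → 9.24 mL × 0.8474576 units/mL = 7.830508 units
Total = 13.22034 + 9.661017 + 7.830508 = 30.71186 units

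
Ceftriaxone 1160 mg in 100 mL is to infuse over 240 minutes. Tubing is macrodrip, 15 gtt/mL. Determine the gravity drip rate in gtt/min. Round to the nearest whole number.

100 mL ÷ (240 min) = 0.4166667 mL/min
0.4166667 mL/min × 15 gtt/mL = 6.25 gtt/min

6 gtt/min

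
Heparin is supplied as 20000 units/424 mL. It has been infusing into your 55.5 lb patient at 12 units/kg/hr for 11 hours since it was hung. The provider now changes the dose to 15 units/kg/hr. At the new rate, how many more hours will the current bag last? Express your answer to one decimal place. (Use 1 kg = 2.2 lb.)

44.1 hours

Initial rate:
Weight = 55.5 lb ÷ 2.2 lb/kg = 25.22727 kg
Dose = 12 units/kg/hr × 25.22727 kg = 302.7273 units/hr
Concentration = 20000 units ÷ 424 mL = 47.16981 units/mL
Rate = 302.7273 units/hr ÷ 47.16981 units/mL = 6.417818 mL/hr
Volume infused so far = 6.417818 mL/hr × 11 hr = 70.596 mL
Volume remaining = 424 − 70.596 = 353.404 mL
New rate:
Dose = 15 units/kg/hr × 25.22727 kg = 378.4091 units/hr
Rate = 378.4091 units/hr ÷ 47.16981 units/mL = 8.022273 mL/hr
Time remaining = 353.404 mL ÷ 8.022273 mL/hr = 44.05285 hr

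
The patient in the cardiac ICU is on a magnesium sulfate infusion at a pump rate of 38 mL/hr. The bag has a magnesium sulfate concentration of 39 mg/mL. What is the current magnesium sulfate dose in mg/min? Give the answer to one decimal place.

Drug rate = 38 mL/hr × 39 mg/mL = 1482 mg/hr
1482 mg/hr ÷ 60 min/hr = 24.7 mg/min

24.7 mg/min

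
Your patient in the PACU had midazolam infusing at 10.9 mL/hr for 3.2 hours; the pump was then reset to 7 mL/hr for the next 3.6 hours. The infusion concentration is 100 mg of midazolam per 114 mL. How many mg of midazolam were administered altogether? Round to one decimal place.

Concentration = 100 mg ÷ 114 mL = 0.877193 mg/mL
Stage 1: 10.9 mL/hr × 3.2 hr = 34.88 mL → 34.88 mL × 0.877193 mg/mL = 30.59649 mg
Stage 2: 7 mL/hr × 3.6 hr = 25.2 mL → 25.2 mL × 0.877193 mg/mL = 22.10526 mg
Total = 30.59649 + 22.10526 = 52.70175 mg

52.7 mg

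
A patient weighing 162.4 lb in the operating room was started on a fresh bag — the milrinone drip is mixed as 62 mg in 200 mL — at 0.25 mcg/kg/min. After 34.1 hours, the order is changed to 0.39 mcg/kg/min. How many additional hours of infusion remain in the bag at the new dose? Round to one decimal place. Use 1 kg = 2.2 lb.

Initial rate:
Weight = 162.4 lb ÷ 2.2 lb/kg = 73.81818 kg
Dose = 0.25 mcg/kg/min × 73.81818 kg = 18.45455 mcg/min
18.45455 mcg/min × 60 min/hr = 1107.273 mcg/hr
Concentration = 62 mg ÷ 200 mL = 0.31 mg/mL = 310 mcg/mL
Rate = 1107.273 mcg/hr ÷ 310 mcg/mL = 3.571848 mL/hr
Volume infused so far = 3.571848 mL/hr × 34.1 hr = 121.8 mL
Volume remaining = 200 − 121.8 = 78.2 mL
New rate:
Dose = 0.39 mcg/kg/min × 73.81818 kg = 28.78909 mcg/min
28.78909 mcg/min × 60 min/hr = 1727.345 mcg/hr
Rate = 1727.345 mcg/hr ÷ 310 mcg/mL = 5.572082 mL/hr
Time remaining = 78.2 mL ÷ 5.572082 mL/hr = 14.03425 hr

14.0 hours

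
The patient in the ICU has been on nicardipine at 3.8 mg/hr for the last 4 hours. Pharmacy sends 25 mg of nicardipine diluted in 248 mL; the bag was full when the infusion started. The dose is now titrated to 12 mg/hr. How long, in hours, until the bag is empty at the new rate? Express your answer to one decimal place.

0.8 hours

Initial rate:
Concentration = 25 mg ÷ 248 mL = 0.1008065 mg/mL
Rate = 3.8 mg/hr ÷ 0.1008065 mg/mL = 37.696 mL/hr
Volume infused so far = 37.696 mL/hr × 4 hr = 150.784 mL
Volume remaining = 248 − 150.784 = 97.216 mL
New rate:
Rate = 12 mg/hr ÷ 0.1008065 mg/mL = 119.04 mL/hr
Time remaining = 97.216 mL ÷ 119.04 mL/hr = 0.8166667 hr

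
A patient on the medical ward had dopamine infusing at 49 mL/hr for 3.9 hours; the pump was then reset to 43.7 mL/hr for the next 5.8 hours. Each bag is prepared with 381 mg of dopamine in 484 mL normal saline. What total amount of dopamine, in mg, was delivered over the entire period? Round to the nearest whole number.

Concentration = 381 mg ÷ 484 mL = 0.7871901 mg/mL
Stage 1: 49 mL/hr × 3.9 hr = 191.1 mL → 191.1 mL × 0.7871901 mg/mL = 150.432 mg
Stage 2: 43.7 mL/hr × 5.8 hr = 253.46 mL → 253.46 mL × 0.7871901 mg/mL = 199.5212 mg
Total = 150.432 + 199.5212 = 349.9532 mg

350 mg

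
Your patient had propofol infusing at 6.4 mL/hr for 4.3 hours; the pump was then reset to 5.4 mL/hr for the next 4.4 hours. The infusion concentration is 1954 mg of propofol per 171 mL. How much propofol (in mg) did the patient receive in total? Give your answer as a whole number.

586 mg

Concentration = 1954 mg ÷ 171 mL = 11.4269 mg/mL
Stage 1: 6.4 mL/hr × 4.3 hr = 27.52 mL → 27.52 mL × 11.4269 mg/mL = 314.4683 mg
Stage 2: 5.4 mL/hr × 4.4 hr = 23.76 mL → 23.76 mL × 11.4269 mg/mL = 271.5032 mg
Total = 314.4683 + 271.5032 = 585.9715 mg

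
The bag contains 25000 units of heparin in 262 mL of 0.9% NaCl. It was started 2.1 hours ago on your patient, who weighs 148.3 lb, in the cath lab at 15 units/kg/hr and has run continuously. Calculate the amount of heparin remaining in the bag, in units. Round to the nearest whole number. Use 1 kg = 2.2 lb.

Weight = 148.3 lb ÷ 2.2 lb/kg = 67.40909 kg
Dose = 15 units/kg/hr × 67.40909 kg = 1011.136 units/hr
Concentration = 25000 units ÷ 262 mL = 95.41985 units/mL
Rate = 1011.136 units/hr ÷ 95.41985 units/mL = 10.59671 mL/hr
Volume infused = 10.59671 mL/hr × 2.1 hr = 22.25309 mL
Volume remaining = 262 − 22.25309 = 239.7469 mL
Drug remaining = 239.7469 mL × 95.41985 units/mL = 22876.61 units

22877 units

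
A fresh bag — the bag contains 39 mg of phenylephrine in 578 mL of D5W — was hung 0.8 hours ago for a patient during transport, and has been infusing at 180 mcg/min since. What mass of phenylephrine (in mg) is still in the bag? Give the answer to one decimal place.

180 mcg/min × 60 min/hr = 10800 mcg/hr
Concentration = 39 mg ÷ 578 mL = 0.06747405 mg/mL = 67.47405 mcg/mL
Rate = 10800 mcg/hr ÷ 67.47405 mcg/mL = 160.0615 mL/hr
Volume infused = 160.0615 mL/hr × 0.8 hr = 128.0492 mL
Volume remaining = 578 − 128.0492 = 449.9508 mL
Drug remaining = 449.9508 mL × 67.47405 mcg/mL = 30360 mcg = 30.36 mg

30.4 mg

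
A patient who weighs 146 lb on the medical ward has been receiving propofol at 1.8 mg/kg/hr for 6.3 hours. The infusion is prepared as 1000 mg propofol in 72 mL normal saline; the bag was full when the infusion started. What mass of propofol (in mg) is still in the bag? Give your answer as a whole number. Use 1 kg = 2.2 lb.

Weight = 146 lb ÷ 2.2 lb/kg = 66.36364 kg
Dose = 1.8 mg/kg/hr × 66.36364 kg = 119.4545 mg/hr
Concentration = 1000 mg ÷ 72 mL = 13.88889 mg/mL
Rate = 119.4545 mg/hr ÷ 13.88889 mg/mL = 8.600727 mL/hr
Volume infused = 8.600727 mL/hr × 6.3 hr = 54.18458 mL
Volume remaining = 72 − 54.18458 = 17.81542 mL
Drug remaining = 17.81542 mL × 13.88889 mg/mL = 247.4364 mg

247 mg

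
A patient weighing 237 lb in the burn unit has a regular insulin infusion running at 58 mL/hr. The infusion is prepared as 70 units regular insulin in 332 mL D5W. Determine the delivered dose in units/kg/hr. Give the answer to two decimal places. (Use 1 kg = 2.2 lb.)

0.11 units/kg/hr

Weight = 237 lb ÷ 2.2 lb/kg = 107.7273 kg
Concentration = 70 units ÷ 332 mL = 0.2108434 units/mL
Drug rate = 58 mL/hr × 0.2108434 units/mL = 12.22892 units/hr
12.22892 units/hr ÷ 107.7273 kg = 0.1135174 units/kg/hr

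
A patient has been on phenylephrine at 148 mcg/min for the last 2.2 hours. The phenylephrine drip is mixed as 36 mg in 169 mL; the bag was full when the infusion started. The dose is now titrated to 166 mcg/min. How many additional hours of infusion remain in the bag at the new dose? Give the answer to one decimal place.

Initial rate:
148 mcg/min × 60 min/hr = 8880 mcg/hr
Concentration = 36 mg ÷ 169 mL = 0.2130178 mg/mL = 213.0178 mcg/mL
Rate = 8880 mcg/hr ÷ 213.0178 mcg/mL = 41.68667 mL/hr
Volume infused so far = 41.68667 mL/hr × 2.2 hr = 91.71067 mL
Volume remaining = 169 − 91.71067 = 77.28933 mL
New rate:
166 mcg/min × 60 min/hr = 9960 mcg/hr
Rate = 9960 mcg/hr ÷ 213.0178 mcg/mL = 46.75667 mL/hr
Time remaining = 77.28933 mL ÷ 46.75667 mL/hr = 1.653012 hr

1.7 hours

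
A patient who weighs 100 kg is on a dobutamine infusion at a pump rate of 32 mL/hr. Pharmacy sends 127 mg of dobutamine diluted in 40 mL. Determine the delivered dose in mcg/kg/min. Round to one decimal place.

16.9 mcg/kg/min

Concentration = 127 mg ÷ 40 mL = 3.175 mg/mL = 3175 mcg/mL
Drug rate = 32 mL/hr × 3175 mcg/mL = 101600 mcg/hr
101600 mcg/hr ÷ 60 min/hr = 1693.333 mcg/min
1693.333 mcg/min ÷ 100 kg = 16.93333 mcg/kg/min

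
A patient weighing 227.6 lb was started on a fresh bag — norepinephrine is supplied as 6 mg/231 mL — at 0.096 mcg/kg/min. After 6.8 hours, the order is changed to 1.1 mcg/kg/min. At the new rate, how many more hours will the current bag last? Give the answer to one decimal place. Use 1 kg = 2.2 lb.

Initial rate:
Weight = 227.6 lb ÷ 2.2 lb/kg = 103.4545 kg
Dose = 0.096 mcg/kg/min × 103.4545 kg = 9.931636 mcg/min
9.931636 mcg/min × 60 min/hr = 595.8982 mcg/hr
Concentration = 6 mg ÷ 231 mL = 0.02597403 mg/mL = 25.97403 mcg/mL
Rate = 595.8982 mcg/hr ÷ 25.97403 mcg/mL = 22.94208 mL/hr
Volume infused so far = 22.94208 mL/hr × 6.8 hr = 156.0061 mL
Volume remaining = 231 − 156.0061 = 74.99386 mL
New rate:
Dose = 1.1 mcg/kg/min × 103.4545 kg = 113.8 mcg/min
113.8 mcg/min × 60 min/hr = 6828 mcg/hr
Rate = 6828 mcg/hr ÷ 25.97403 mcg/mL = 262.878 mL/hr
Time remaining = 74.99386 mL ÷ 262.878 mL/hr = 0.2852801 hr

0.3 hours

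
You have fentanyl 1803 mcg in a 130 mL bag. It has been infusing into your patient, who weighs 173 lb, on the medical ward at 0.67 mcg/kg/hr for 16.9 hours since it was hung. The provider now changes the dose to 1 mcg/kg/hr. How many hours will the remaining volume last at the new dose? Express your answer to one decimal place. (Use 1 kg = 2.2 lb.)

Initial rate:
Weight = 173 lb ÷ 2.2 lb/kg = 78.63636 kg
Dose = 0.67 mcg/kg/hr × 78.63636 kg = 52.68636 mcg/hr
Concentration = 1803 mcg ÷ 130 mL = 13.86923 mcg/mL
Rate = 52.68636 mcg/hr ÷ 13.86923 mcg/mL = 3.798795 mL/hr
Volume infused so far = 3.798795 mL/hr × 16.9 hr = 64.19963 mL
Volume remaining = 130 − 64.19963 = 65.80037 mL
New rate:
Dose = 1 mcg/kg/hr × 78.63636 kg = 78.63636 mcg/hr
Rate = 78.63636 mcg/hr ÷ 13.86923 mcg/mL = 5.669843 mL/hr
Time remaining = 65.80037 mL ÷ 5.669843 mL/hr = 11.60532 hr

11.6 hours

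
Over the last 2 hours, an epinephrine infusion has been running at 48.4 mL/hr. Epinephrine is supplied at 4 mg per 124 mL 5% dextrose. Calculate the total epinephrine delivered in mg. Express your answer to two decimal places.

3.12 mg

Concentration = 4 mg ÷ 124 mL = 0.03225806 mg/mL = 32.25806 mcg/mL
Drug rate = 48.4 mL/hr × 32.25806 mcg/mL = 1561.29 mcg/hr
Total = 1561.29 mcg/hr × 2 hr = 3122.581 mcg = 3.122581 mg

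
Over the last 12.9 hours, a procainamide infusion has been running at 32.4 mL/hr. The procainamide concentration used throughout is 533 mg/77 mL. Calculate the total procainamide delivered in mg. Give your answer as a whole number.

Concentration = 533 mg ÷ 77 mL = 6.922078 mg/mL
Drug rate = 32.4 mL/hr × 6.922078 mg/mL = 224.2753 mg/hr
Total = 224.2753 mg/hr × 12.9 hr = 2893.152 mg

2893 mg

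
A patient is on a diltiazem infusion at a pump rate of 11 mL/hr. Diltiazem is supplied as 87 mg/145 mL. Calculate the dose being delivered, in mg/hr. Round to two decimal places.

Concentration = 87 mg ÷ 145 mL = 0.6 mg/mL
Drug rate = 11 mL/hr × 0.6 mg/mL = 6.6 mg/hr

6.60 mg/hr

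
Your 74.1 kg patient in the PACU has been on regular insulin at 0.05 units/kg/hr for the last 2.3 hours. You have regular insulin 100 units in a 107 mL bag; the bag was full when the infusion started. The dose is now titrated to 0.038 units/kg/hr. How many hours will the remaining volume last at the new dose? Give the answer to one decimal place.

Initial rate:
Dose = 0.05 units/kg/hr × 74.1 kg = 3.705 units/hr
Concentration = 100 units ÷ 107 mL = 0.9345794 units/mL
Rate = 3.705 units/hr ÷ 0.9345794 units/mL = 3.96435 mL/hr
Volume infused so far = 3.96435 mL/hr × 2.3 hr = 9.118005 mL
Volume remaining = 107 − 9.118005 = 97.882 mL
New rate:
Dose = 0.038 units/kg/hr × 74.1 kg = 2.8158 units/hr
Rate = 2.8158 units/hr ÷ 0.9345794 units/mL = 3.012906 mL/hr
Time remaining = 97.882 mL ÷ 3.012906 mL/hr = 32.48757 hr

32.5 hours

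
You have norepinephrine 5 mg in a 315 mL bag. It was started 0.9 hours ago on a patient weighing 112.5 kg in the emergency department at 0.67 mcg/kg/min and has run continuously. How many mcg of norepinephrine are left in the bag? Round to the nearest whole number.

Dose = 0.67 mcg/kg/min × 112.5 kg = 75.375 mcg/min
75.375 mcg/min × 60 min/hr = 4522.5 mcg/hr
Concentration = 5 mg ÷ 315 mL = 0.01587302 mg/mL = 15.87302 mcg/mL
Rate = 4522.5 mcg/hr ÷ 15.87302 mcg/mL = 284.9175 mL/hr
Volume infused = 284.9175 mL/hr × 0.9 hr = 256.4258 mL
Volume remaining = 315 − 256.4258 = 58.57425 mL
Drug remaining = 58.57425 mL × 15.87302 mcg/mL = 929.75 mcg

930 mcg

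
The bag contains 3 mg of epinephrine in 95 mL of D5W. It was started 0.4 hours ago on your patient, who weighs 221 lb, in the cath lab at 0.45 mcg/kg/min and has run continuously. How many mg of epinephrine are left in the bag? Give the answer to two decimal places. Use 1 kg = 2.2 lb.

1.92 mg

Weight = 221 lb ÷ 2.2 lb/kg = 100.4545 kg
Dose = 0.45 mcg/kg/min × 100.4545 kg = 45.20455 mcg/min
45.20455 mcg/min × 60 min/hr = 2712.273 mcg/hr
Concentration = 3 mg ÷ 95 mL = 0.03157895 mg/mL = 31.57895 mcg/mL
Rate = 2712.273 mcg/hr ÷ 31.57895 mcg/mL = 85.88864 mL/hr
Volume infused = 85.88864 mL/hr × 0.4 hr = 34.35545 mL
Volume remaining = 95 − 34.35545 = 60.64455 mL
Drug remaining = 60.64455 mL × 31.57895 mcg/mL = 1915.091 mcg = 1.915091 mg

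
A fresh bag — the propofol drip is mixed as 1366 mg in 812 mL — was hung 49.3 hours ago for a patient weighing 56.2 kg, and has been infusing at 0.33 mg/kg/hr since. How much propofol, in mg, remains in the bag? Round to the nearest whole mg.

452 mg

Dose = 0.33 mg/kg/hr × 56.2 kg = 18.546 mg/hr
Concentration = 1366 mg ÷ 812 mL = 1.682266 mg/mL
Rate = 18.546 mg/hr ÷ 1.682266 mg/mL = 11.02442 mL/hr
Volume infused = 11.02442 mL/hr × 49.3 hr = 543.5037 mL
Volume remaining = 812 − 543.5037 = 268.4963 mL
Drug remaining = 268.4963 mL × 1.682266 mg/mL = 451.6822 mg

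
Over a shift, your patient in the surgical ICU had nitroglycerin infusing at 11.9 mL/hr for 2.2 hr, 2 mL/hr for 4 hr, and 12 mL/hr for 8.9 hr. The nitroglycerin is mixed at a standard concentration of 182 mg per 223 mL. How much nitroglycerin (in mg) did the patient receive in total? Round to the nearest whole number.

115 mg

Concentration = 182 mg ÷ 223 mL = 0.8161435 mg/mL
Stage 1: 11.9 mL/hr × 2.2 hr = 26.18 mL → 26.18 mL × 0.8161435 mg/mL = 21.36664 mg
Stage 2: 2 mL/hr × 4 hr = 8 mL → 8 mL × 0.8161435 mg/mL = 6.529148 mg
Stage 3: 12 mL/hr × 8.9 hr = 106.8 mL → 106.8 mL × 0.8161435 mg/mL = 87.16413 mg
Total = 21.36664 + 6.529148 + 87.16413 = 115.0599 mg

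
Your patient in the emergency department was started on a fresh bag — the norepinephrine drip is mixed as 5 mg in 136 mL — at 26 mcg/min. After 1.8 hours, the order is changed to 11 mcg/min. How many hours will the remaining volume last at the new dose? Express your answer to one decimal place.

3.3 hours

Initial rate:
26 mcg/min × 60 min/hr = 1560 mcg/hr
Concentration = 5 mg ÷ 136 mL = 0.03676471 mg/mL = 36.76471 mcg/mL
Rate = 1560 mcg/hr ÷ 36.76471 mcg/mL = 42.432 mL/hr
Volume infused so far = 42.432 mL/hr × 1.8 hr = 76.3776 mL
Volume remaining = 136 − 76.3776 = 59.6224 mL
New rate:
11 mcg/min × 60 min/hr = 660 mcg/hr
Rate = 660 mcg/hr ÷ 36.76471 mcg/mL = 17.952 mL/hr
Time remaining = 59.6224 mL ÷ 17.952 mL/hr = 3.321212 hr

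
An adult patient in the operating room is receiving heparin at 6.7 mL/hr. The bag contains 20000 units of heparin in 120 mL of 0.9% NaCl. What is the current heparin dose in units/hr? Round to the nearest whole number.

Concentration = 20000 units ÷ 120 mL = 166.6667 units/mL
Drug rate = 6.7 mL/hr × 166.6667 units/mL = 1116.667 units/hr

1117 units/hr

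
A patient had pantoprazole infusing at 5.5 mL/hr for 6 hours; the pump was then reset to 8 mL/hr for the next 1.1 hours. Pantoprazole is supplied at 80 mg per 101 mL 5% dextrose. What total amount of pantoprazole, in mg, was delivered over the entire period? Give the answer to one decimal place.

33.1 mg

Concentration = 80 mg ÷ 101 mL = 0.7920792 mg/mL
Stage 1: 5.5 mL/hr × 6 hr = 33 mL → 33 mL × 0.7920792 mg/mL = 26.13861 mg
Stage 2: 8 mL/hr × 1.1 hr = 8.8 mL → 8.8 mL × 0.7920792 mg/mL = 6.970297 mg
Total = 26.13861 + 6.970297 = 33.10891 mg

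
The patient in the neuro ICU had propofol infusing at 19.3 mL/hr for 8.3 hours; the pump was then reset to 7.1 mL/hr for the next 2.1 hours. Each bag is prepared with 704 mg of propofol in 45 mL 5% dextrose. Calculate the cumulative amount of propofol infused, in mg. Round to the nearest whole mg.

Concentration = 704 mg ÷ 45 mL = 15.64444 mg/mL
Stage 1: 19.3 mL/hr × 8.3 hr = 160.19 mL → 160.19 mL × 15.64444 mg/mL = 2506.084 mg
Stage 2: 7.1 mL/hr × 2.1 hr = 14.91 mL → 14.91 mL × 15.64444 mg/mL = 233.2587 mg
Total = 2506.084 + 233.2587 = 2739.342 mg

2739 mg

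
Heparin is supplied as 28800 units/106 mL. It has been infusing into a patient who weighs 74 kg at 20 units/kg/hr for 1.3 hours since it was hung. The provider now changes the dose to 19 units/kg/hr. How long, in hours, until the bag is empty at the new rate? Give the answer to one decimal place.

19.1 hours

Initial rate:
Dose = 20 units/kg/hr × 74 kg = 1480 units/hr
Concentration = 28800 units ÷ 106 mL = 271.6981 units/mL
Rate = 1480 units/hr ÷ 271.6981 units/mL = 5.447222 mL/hr
Volume infused so far = 5.447222 mL/hr × 1.3 hr = 7.081389 mL
Volume remaining = 106 − 7.081389 = 98.91861 mL
New rate:
Dose = 19 units/kg/hr × 74 kg = 1406 units/hr
Rate = 1406 units/hr ÷ 271.6981 units/mL = 5.174861 mL/hr
Time remaining = 98.91861 mL ÷ 5.174861 mL/hr = 19.11522 hr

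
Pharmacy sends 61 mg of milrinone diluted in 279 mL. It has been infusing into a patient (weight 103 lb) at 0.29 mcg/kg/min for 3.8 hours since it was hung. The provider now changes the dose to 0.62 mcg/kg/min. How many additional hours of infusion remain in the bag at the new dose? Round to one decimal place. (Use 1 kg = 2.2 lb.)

33.2 hours

Initial rate:
Weight = 103 lb ÷ 2.2 lb/kg = 46.81818 kg
Dose = 0.29 mcg/kg/min × 46.81818 kg = 13.57727 mcg/min
13.57727 mcg/min × 60 min/hr = 814.6364 mcg/hr
Concentration = 61 mg ÷ 279 mL = 0.218638 mg/mL = 218.638 mcg/mL
Rate = 814.6364 mcg/hr ÷ 218.638 mcg/mL = 3.72596 mL/hr
Volume infused so far = 3.72596 mL/hr × 3.8 hr = 14.15865 mL
Volume remaining = 279 − 14.15865 = 264.8414 mL
New rate:
Dose = 0.62 mcg/kg/min × 46.81818 kg = 29.02727 mcg/min
29.02727 mcg/min × 60 min/hr = 1741.636 mcg/hr
Rate = 1741.636 mcg/hr ÷ 218.638 mcg/mL = 7.965845 mL/hr
Time remaining = 264.8414 mL ÷ 7.965845 mL/hr = 33.24711 hr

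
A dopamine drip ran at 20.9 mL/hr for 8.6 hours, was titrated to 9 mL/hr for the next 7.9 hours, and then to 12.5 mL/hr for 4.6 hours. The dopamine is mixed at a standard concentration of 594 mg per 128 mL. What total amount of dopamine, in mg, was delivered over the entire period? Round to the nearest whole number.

1431 mg

Concentration = 594 mg ÷ 128 mL = 4.640625 mg/mL
Stage 1: 20.9 mL/hr × 8.6 hr = 179.74 mL → 179.74 mL × 4.640625 mg/mL = 834.1059 mg
Stage 2: 9 mL/hr × 7.9 hr = 71.1 mL → 71.1 mL × 4.640625 mg/mL = 329.9484 mg
Stage 3: 12.5 mL/hr × 4.6 hr = 57.5 mL → 57.5 mL × 4.640625 mg/mL = 266.8359 mg
Total = 834.1059 + 329.9484 + 266.8359 = 1430.89 mg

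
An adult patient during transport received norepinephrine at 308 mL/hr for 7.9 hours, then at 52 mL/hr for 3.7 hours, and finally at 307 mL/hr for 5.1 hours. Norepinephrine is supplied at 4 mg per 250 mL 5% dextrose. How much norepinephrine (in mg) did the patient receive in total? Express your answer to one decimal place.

Concentration = 4 mg ÷ 250 mL = 0.016 mg/mL
Stage 1: 308 mL/hr × 7.9 hr = 2433.2 mL → 2433.2 mL × 0.016 mg/mL = 38.9312 mg
Stage 2: 52 mL/hr × 3.7 hr = 192.4 mL → 192.4 mL × 0.016 mg/mL = 3.0784 mg
Stage 3: 307 mL/hr × 5.1 hr = 1565.7 mL → 1565.7 mL × 0.016 mg/mL = 25.0512 mg
Total = 38.9312 + 3.0784 + 25.0512 = 67.0608 mg

67.1 mg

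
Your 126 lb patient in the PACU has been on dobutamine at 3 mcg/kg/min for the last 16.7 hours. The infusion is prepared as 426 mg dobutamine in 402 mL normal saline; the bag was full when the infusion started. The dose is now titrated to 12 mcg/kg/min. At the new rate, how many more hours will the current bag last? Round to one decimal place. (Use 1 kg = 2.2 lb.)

Initial rate:
Weight = 126 lb ÷ 2.2 lb/kg = 57.27273 kg
Dose = 3 mcg/kg/min × 57.27273 kg = 171.8182 mcg/min
171.8182 mcg/min × 60 min/hr = 10309.09 mcg/hr
Concentration = 426 mg ÷ 402 mL = 1.059701 mg/mL = 1059.701 mcg/mL
Rate = 10309.09 mcg/hr ÷ 1059.701 mcg/mL = 9.728297 mL/hr
Volume infused so far = 9.728297 mL/hr × 16.7 hr = 162.4626 mL
Volume remaining = 402 − 162.4626 = 239.5374 mL
New rate:
Dose = 12 mcg/kg/min × 57.27273 kg = 687.2727 mcg/min
687.2727 mcg/min × 60 min/hr = 41236.36 mcg/hr
Rate = 41236.36 mcg/hr ÷ 1059.701 mcg/mL = 38.91319 mL/hr
Time remaining = 239.5374 mL ÷ 38.91319 mL/hr = 6.155688 hr

6.2 hours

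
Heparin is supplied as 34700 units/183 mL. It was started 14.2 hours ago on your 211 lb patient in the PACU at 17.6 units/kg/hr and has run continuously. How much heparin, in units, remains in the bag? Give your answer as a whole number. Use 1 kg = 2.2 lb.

10730 units

Weight = 211 lb ÷ 2.2 lb/kg = 95.90909 kg
Dose = 17.6 units/kg/hr × 95.90909 kg = 1688 units/hr
Concentration = 34700 units ÷ 183 mL = 189.6175 units/mL
Rate = 1688 units/hr ÷ 189.6175 units/mL = 8.902133 mL/hr
Volume infused = 8.902133 mL/hr × 14.2 hr = 126.4103 mL
Volume remaining = 183 − 126.4103 = 56.58972 mL
Drug remaining = 56.58972 mL × 189.6175 units/mL = 10730.4 units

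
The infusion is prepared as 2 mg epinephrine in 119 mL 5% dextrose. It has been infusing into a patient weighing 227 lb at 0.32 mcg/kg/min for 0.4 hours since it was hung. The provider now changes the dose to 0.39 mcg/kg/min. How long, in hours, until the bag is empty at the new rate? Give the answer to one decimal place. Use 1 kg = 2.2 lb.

Initial rate:
Weight = 227 lb ÷ 2.2 lb/kg = 103.1818 kg
Dose = 0.32 mcg/kg/min × 103.1818 kg = 33.01818 mcg/min
33.01818 mcg/min × 60 min/hr = 1981.091 mcg/hr
Concentration = 2 mg ÷ 119 mL = 0.01680672 mg/mL = 16.80672 mcg/mL
Rate = 1981.091 mcg/hr ÷ 16.80672 mcg/mL = 117.8749 mL/hr
Volume infused so far = 117.8749 mL/hr × 0.4 hr = 47.14996 mL
Volume remaining = 119 − 47.14996 = 71.85004 mL
New rate:
Dose = 0.39 mcg/kg/min × 103.1818 kg = 40.24091 mcg/min
40.24091 mcg/min × 60 min/hr = 2414.455 mcg/hr
Rate = 2414.455 mcg/hr ÷ 16.80672 mcg/mL = 143.66 mL/hr
Time remaining = 71.85004 mL ÷ 143.66 mL/hr = 0.5001393 hr

0.5 hours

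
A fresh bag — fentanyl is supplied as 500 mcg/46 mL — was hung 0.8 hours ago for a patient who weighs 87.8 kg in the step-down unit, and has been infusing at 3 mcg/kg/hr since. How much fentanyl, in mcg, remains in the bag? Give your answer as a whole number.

Dose = 3 mcg/kg/hr × 87.8 kg = 263.4 mcg/hr
Concentration = 500 mcg ÷ 46 mL = 10.86957 mcg/mL
Rate = 263.4 mcg/hr ÷ 10.86957 mcg/mL = 24.2328 mL/hr
Volume infused = 24.2328 mL/hr × 0.8 hr = 19.38624 mL
Volume remaining = 46 − 19.38624 = 26.61376 mL
Drug remaining = 26.61376 mL × 10.86957 mcg/mL = 289.28 mcg

289 mcg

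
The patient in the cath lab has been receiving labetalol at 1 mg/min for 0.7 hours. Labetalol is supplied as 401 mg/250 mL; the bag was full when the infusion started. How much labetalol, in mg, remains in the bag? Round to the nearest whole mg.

1 mg/min × 60 min/hr = 60 mg/hr
Concentration = 401 mg ÷ 250 mL = 1.604 mg/mL
Rate = 60 mg/hr ÷ 1.604 mg/mL = 37.40648 mL/hr
Volume infused = 37.40648 mL/hr × 0.7 hr = 26.18454 mL
Volume remaining = 250 − 26.18454 = 223.8155 mL
Drug remaining = 223.8155 mL × 1.604 mg/mL = 359 mg

359 mg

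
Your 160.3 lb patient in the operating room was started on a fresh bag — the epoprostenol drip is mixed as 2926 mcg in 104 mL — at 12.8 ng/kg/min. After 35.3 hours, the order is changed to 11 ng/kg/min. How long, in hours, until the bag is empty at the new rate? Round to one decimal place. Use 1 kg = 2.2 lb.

19.8 hours

Initial rate:
Weight = 160.3 lb ÷ 2.2 lb/kg = 72.86364 kg
Dose = 12.8 ng/kg/min × 72.86364 kg = 932.6545 ng/min
932.6545 ng/min × 60 min/hr = 55959.27 ng/hr
Concentration = 2926 mcg ÷ 104 mL = 28.13462 mcg/mL = 28134.62 ng/mL
Rate = 55959.27 ng/hr ÷ 28134.62 ng/mL = 1.988983 mL/hr
Volume infused so far = 1.988983 mL/hr × 35.3 hr = 70.2111 mL
Volume remaining = 104 − 70.2111 = 33.7889 mL
New rate:
Dose = 11 ng/kg/min × 72.86364 kg = 801.5 ng/min
801.5 ng/min × 60 min/hr = 48090 ng/hr
Rate = 48090 ng/hr ÷ 28134.62 ng/mL = 1.709282 mL/hr
Time remaining = 33.7889 mL ÷ 1.709282 mL/hr = 19.76789 hr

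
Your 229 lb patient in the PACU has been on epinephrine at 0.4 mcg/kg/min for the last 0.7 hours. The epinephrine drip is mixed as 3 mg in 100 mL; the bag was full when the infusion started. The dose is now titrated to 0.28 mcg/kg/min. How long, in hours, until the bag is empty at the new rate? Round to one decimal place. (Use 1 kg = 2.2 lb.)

Initial rate:
Weight = 229 lb ÷ 2.2 lb/kg = 104.0909 kg
Dose = 0.4 mcg/kg/min × 104.0909 kg = 41.63636 mcg/min
41.63636 mcg/min × 60 min/hr = 2498.182 mcg/hr
Concentration = 3 mg ÷ 100 mL = 0.03 mg/mL = 30 mcg/mL
Rate = 2498.182 mcg/hr ÷ 30 mcg/mL = 83.27273 mL/hr
Volume infused so far = 83.27273 mL/hr × 0.7 hr = 58.29091 mL
Volume remaining = 100 − 58.29091 = 41.70909 mL
New rate:
Dose = 0.28 mcg/kg/min × 104.0909 kg = 29.14545 mcg/min
29.14545 mcg/min × 60 min/hr = 1748.727 mcg/hr
Rate = 1748.727 mcg/hr ÷ 30 mcg/mL = 58.29091 mL/hr
Time remaining = 41.70909 mL ÷ 58.29091 mL/hr = 0.7155334 hr

0.7 hours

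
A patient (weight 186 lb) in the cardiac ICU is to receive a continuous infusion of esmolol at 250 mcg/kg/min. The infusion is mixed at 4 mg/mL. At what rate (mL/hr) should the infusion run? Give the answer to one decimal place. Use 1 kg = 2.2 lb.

317.0 mL/hr

Weight = 186 lb ÷ 2.2 lb/kg = 84.54545 kg
Dose = 250 mcg/kg/min × 84.54545 kg = 21136.36 mcg/min
21136.36 mcg/min × 60 min/hr = 1268182 mcg/hr
Concentration = 4 mg/mL = 4000 mcg/mL
Rate = 1268182 mcg/hr ÷ 4000 mcg/mL = 317.0455 mL/hr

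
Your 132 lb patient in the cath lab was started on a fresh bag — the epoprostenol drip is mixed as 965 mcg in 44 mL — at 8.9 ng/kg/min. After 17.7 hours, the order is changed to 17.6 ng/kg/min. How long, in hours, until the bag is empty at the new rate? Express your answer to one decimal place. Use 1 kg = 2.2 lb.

6.3 hours

Initial rate:
Weight = 132 lb ÷ 2.2 lb/kg = 60 kg
Dose = 8.9 ng/kg/min × 60 kg = 534 ng/min
534 ng/min × 60 min/hr = 32040 ng/hr
Concentration = 965 mcg ÷ 44 mL = 21.93182 mcg/mL = 21931.82 ng/mL
Rate = 32040 ng/hr ÷ 21931.82 ng/mL = 1.460891 mL/hr
Volume infused so far = 1.460891 mL/hr × 17.7 hr = 25.85777 mL
Volume remaining = 44 − 25.85777 = 18.14223 mL
New rate:
Dose = 17.6 ng/kg/min × 60 kg = 1056 ng/min
1056 ng/min × 60 min/hr = 63360 ng/hr
Rate = 63360 ng/hr ÷ 21931.82 ng/mL = 2.888953 mL/hr
Time remaining = 18.14223 mL ÷ 2.888953 mL/hr = 6.279861 hr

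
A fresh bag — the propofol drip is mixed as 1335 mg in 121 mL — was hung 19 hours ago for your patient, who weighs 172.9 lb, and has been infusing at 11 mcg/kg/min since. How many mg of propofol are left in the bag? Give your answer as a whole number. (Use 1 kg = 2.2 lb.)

Weight = 172.9 lb ÷ 2.2 lb/kg = 78.59091 kg
Dose = 11 mcg/kg/min × 78.59091 kg = 864.5 mcg/min
864.5 mcg/min × 60 min/hr = 51870 mcg/hr
Concentration = 1335 mg ÷ 121 mL = 11.03306 mg/mL = 11033.06 mcg/mL
Rate = 51870 mcg/hr ÷ 11033.06 mcg/mL = 4.701326 mL/hr
Volume infused = 4.701326 mL/hr × 19 hr = 89.32519 mL
Volume remaining = 121 − 89.32519 = 31.67481 mL
Drug remaining = 31.67481 mL × 11033.06 mcg/mL = 349470 mcg = 349.47 mg

349 mg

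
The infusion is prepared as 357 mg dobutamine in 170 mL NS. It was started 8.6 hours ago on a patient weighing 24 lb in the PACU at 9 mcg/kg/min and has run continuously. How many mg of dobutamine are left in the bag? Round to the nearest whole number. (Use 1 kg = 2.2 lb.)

Weight = 24 lb ÷ 2.2 lb/kg = 10.90909 kg
Dose = 9 mcg/kg/min × 10.90909 kg = 98.18182 mcg/min
98.18182 mcg/min × 60 min/hr = 5890.909 mcg/hr
Concentration = 357 mg ÷ 170 mL = 2.1 mg/mL = 2100 mcg/mL
Rate = 5890.909 mcg/hr ÷ 2100 mcg/mL = 2.805195 mL/hr
Volume infused = 2.805195 mL/hr × 8.6 hr = 24.12468 mL
Volume remaining = 170 − 24.12468 = 145.8753 mL
Drug remaining = 145.8753 mL × 2100 mcg/mL = 306338.2 mcg = 306.3382 mg

306 mg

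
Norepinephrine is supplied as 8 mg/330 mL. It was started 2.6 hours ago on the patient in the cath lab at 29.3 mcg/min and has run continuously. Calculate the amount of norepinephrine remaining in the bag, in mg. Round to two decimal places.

3.43 mg

29.3 mcg/min × 60 min/hr = 1758 mcg/hr
Concentration = 8 mg ÷ 330 mL = 0.02424242 mg/mL = 24.24242 mcg/mL
Rate = 1758 mcg/hr ÷ 24.24242 mcg/mL = 72.5175 mL/hr
Volume infused = 72.5175 mL/hr × 2.6 hr = 188.5455 mL
Volume remaining = 330 − 188.5455 = 141.4545 mL
Drug remaining = 141.4545 mL × 24.24242 mcg/mL = 3429.2 mcg = 3.4292 mg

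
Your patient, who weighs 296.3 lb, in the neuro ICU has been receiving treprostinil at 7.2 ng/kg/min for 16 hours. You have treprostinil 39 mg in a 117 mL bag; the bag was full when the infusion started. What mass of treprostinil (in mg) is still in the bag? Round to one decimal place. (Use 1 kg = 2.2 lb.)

Weight = 296.3 lb ÷ 2.2 lb/kg = 134.6818 kg
Dose = 7.2 ng/kg/min × 134.6818 kg = 969.7091 ng/min
969.7091 ng/min × 60 min/hr = 58182.55 ng/hr
Concentration = 39 mg ÷ 117 mL = 0.3333333 mg/mL = 333333.3 ng/mL
Rate = 58182.55 ng/hr ÷ 333333.3 ng/mL = 0.1745476 mL/hr
Volume infused = 0.1745476 mL/hr × 16 hr = 2.792762 mL
Volume remaining = 117 − 2.792762 = 114.2072 mL
Drug remaining = 114.2072 mL × 333333.3 ng/mL = 38069079 ng = 38.06908 mg

38.1 mg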